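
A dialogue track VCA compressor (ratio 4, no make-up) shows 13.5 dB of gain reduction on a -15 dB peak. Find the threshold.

Gain reduction = -15 − (-28.5) = 13.5 dB; output overshoot = GR / (R − 1) = 13.5 / 3 = 4.5 dB.
Threshold = output − output overshoot = -28.5 − 4.5 = -33 dB.

-33 dB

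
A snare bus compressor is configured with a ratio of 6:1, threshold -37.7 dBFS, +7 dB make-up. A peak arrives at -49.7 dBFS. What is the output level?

-42.7 dBFS

-49.7 dBFS is 12 dB below the -37.7 dBFS threshold, so no gain reduction is applied.
Make-up gain adds 7 dB: -49.7 + 7 = -42.7 dBFS.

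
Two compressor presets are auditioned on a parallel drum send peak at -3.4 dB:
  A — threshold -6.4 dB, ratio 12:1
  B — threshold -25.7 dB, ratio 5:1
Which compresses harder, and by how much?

B, by 15.09 dB

A: GR = 3 − 3/12 = 2.75 dB.
B: GR = 22.3 − 22.3/5 = 17.84 dB.
B reduces 15.09 dB more.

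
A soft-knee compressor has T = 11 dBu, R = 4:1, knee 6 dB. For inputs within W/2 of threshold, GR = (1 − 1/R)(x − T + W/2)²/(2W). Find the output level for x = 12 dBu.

x − T + W/2 = 12 − 11 + 3 = 4.
GR = (1 − 1/4) × 4² / 12 = 0.75 × 16 / 12 = 1 dB.
Output = 12 − 1 = 11 dBu.

11 dBu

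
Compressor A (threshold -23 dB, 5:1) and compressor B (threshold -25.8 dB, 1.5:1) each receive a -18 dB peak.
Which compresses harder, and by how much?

A: 5 dB over, compressed to 1 dB over, so 4 dB of GR.
B: 7.8 dB over, compressed to 5.2 dB over, so 2.6 dB of GR.
A applies 1.4 dB more gain reduction.

A, by 1.4 dB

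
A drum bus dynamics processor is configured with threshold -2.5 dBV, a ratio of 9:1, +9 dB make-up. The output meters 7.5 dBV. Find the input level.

Remove make-up: 7.5 − 9 = -1.5 dBV.
The compressed level sits -1.5 − (-2.5) = 1 dB over threshold.
Undo the ratio: input overshoot = 1 × 9 = 9 dB, giving input = 6.5 dBV.

6.5 dBV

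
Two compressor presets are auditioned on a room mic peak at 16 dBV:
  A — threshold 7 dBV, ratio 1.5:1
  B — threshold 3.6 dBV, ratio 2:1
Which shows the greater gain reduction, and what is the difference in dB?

B, by 3.2 dB

A: overshoot 9 dB → output overshoot 6 dB → GR 3 dB.
B: overshoot 12.4 dB → output overshoot 6.2 dB → GR 6.2 dB.
B reduces 3.2 dB more.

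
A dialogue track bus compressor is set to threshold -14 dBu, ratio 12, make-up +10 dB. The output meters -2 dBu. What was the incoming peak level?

10 dBu

Before make-up, the level was -2 − 10 = -12 dBu.
Post-compression overshoot = -12 − (-14) = 2 dB.
Input overshoot = R × output overshoot = 24 dB → input = -14 + 24 = 10 dBu.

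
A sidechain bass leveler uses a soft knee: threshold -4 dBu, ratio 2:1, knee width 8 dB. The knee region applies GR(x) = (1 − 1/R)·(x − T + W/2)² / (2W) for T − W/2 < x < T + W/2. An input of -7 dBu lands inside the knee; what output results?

-7.03125 dBu

x − T + W/2 = -7 − (-4) + 4 = 1.
GR = (1 − 1/2) × 1² / 16 = 0.5 × 1 / 16 = 0.03125 dB.
Output = -7 − 0.03125 = -7.03125 dBu.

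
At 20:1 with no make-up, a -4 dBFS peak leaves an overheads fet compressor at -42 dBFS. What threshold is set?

-44 dBFS

Let T be the threshold. Output overshoot = (input overshoot)/R, so -42 − T = (-4 − T)/20.
20·(-42 − T) = -4 − T → 19·T = -840 − (-4) = -836.
T = -836/19 = -44 dBFS.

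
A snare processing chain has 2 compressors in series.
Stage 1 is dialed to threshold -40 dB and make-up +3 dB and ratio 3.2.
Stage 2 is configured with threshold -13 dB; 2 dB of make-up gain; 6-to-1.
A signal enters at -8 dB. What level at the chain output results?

Stage 1: -8 dB is 32 dB over -40 dB; at 3.2:1 that becomes 10 dB over, giving -30 dB; +3 dB make-up → -27 dB.
Stage 2: below threshold (-27 ≤ -13); passes unchanged; make-up brings it to -25 dB.

-25 dB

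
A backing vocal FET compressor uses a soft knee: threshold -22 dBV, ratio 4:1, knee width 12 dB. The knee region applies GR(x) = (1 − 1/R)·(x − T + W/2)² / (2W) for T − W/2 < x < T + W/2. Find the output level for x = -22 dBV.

-23.125 dBV

x − T + W/2 = -22 − (-22) + 6 = 6.
GR = (1 − 1/4) × 6² / 24 = 0.75 × 36 / 24 = 1.125 dB.
Output = -22 − 1.125 = -23.125 dBV.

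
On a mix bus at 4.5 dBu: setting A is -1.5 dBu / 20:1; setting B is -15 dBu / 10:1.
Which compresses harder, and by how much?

B, by 11.85 dB

A: overshoot 6 dB → output overshoot 0.3 dB → GR 5.7 dB.
B: overshoot 19.5 dB → output overshoot 1.95 dB → GR 17.55 dB.
B reduces 11.85 dB more.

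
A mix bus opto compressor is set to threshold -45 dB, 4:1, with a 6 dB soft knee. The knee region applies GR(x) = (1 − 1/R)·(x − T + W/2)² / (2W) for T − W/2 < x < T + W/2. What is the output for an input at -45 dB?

x − T + W/2 = -45 − (-45) + 3 = 3.
GR = (1 − 1/4) × 3² / 12 = 0.75 × 9 / 12 = 0.5625 dB.
Output = -45 − 0.5625 = -45.5625 dB.

-45.5625 dB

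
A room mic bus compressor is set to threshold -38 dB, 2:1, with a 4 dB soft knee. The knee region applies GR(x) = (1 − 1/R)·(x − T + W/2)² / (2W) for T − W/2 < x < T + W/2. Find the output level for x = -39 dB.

x − T + W/2 = -39 − (-38) + 2 = 1.
GR = (1 − 1/2) × 1² / 8 = 0.5 × 1 / 8 = 0.0625 dB.
Output = -39 − 0.0625 = -39.0625 dB.

-39.0625 dB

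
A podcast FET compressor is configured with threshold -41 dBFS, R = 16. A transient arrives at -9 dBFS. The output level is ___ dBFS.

-39 dBFS

Overshoot: -9 − (-41) = 32 dB.
At 16:1 the overshoot is divided by 16, leaving 2 dB above threshold.
So the level is -41 + 2 = -39 dBFS.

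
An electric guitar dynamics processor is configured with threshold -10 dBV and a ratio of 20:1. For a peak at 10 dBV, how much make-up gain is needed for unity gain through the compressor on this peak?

Overshoot 20 dB → 20/20 = 1 dB after compression, so the compressed level is -10 + 1 = -9 dBV.
Make-up = target − compressed = 10 − (-9) = 19 dB.

19 dB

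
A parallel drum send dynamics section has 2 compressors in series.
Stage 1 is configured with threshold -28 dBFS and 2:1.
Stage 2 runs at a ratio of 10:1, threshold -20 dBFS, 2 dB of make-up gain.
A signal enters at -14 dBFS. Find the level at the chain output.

-19 dBFS

Stage 1: 14 dB above -28 dBFS, reduced 2:1 to 7 dB above → -21 dBFS.
Stage 2: -21 dBFS ≤ -20 dBFS, so stage 2 doesn't engage; make-up brings it to -19 dBFS.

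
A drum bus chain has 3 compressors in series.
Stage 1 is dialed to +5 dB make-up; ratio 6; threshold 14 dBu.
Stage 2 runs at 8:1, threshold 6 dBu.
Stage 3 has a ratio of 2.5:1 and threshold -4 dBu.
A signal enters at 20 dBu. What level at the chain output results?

Stage 1: 20 dBu is 6 dB over 14 dBu; at 6:1 that becomes 1 dB over, giving 15 dBu; +5 dB make-up → 20 dBu.
Stage 2: 20 dBu is 14 dB over 6 dBu; at 8:1 that becomes 1.75 dB over, giving 7.75 dBu.
Stage 3: 11.75 dB above -4 dBu, reduced 2.5:1 to 4.7 dB above → 0.7 dBu.

0.7 dBu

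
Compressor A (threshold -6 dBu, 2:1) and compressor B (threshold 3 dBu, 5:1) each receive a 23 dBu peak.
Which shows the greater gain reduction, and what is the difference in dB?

A: GR = 29 − 29/2 = 14.5 dB.
B: GR = 20 − 20/5 = 16 dB.
B reduces 1.5 dB more.

B, by 1.5 dB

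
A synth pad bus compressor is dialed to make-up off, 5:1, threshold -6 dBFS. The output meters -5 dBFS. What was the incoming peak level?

That's 1 dB above the -6 dBFS threshold.
Undo the ratio: input overshoot = 1 × 5 = 5 dB, giving input = -1 dBFS.

-1 dBFS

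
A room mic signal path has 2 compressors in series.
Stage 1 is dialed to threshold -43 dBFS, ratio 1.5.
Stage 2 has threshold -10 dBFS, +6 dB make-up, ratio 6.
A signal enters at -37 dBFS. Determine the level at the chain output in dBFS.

Stage 1: -37 dBFS is 6 dB over -43 dBFS; at 1.5:1 that becomes 4 dB over, giving -39 dBFS.
Stage 2: -39 dBFS is at or below the -10 dBFS threshold — no compression; make-up brings it to -33 dBFS.

-33 dBFS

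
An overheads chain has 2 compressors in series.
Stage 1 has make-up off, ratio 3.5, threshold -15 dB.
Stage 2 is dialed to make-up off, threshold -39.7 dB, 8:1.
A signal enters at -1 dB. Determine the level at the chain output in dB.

Stage 1: overshoot 14 dB → 14/3.5 = 4 dB → -11 dB.
Stage 2: -11 dB is 28.7 dB over -39.7 dB; at 8:1 that becomes 3.5875 dB over, giving -36.1125 dB.

-36.1125 dB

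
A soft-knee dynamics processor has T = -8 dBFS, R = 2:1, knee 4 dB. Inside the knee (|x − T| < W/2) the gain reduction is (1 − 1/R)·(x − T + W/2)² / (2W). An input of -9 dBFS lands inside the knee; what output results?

-9.0625 dBFS

x − T + W/2 = -9 − (-8) + 2 = 1.
GR = (1 − 1/2) × 1² / 8 = 0.5 × 1 / 8 = 0.0625 dB.
Output = -9 − 0.0625 = -9.0625 dBFS.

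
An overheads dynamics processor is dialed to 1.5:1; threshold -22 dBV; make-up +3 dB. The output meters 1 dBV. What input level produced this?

Stripping the +3 dB make-up gives -2 dBV at the gain stage.
Post-compression overshoot = -2 − (-22) = 20 dB.
Undo the ratio: input overshoot = 20 × 1.5 = 30 dB, giving input = 8 dBV.

8 dBV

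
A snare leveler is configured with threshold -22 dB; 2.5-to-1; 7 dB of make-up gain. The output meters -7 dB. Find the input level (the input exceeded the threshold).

-2 dB

Remove make-up: -7 − 7 = -14 dB.
The compressed level sits -14 − (-22) = 8 dB over threshold.
Before 2.5:1 compression the overshoot was 8 × 2.5 = 20 dB, so input = -22 + 20 = -2 dB.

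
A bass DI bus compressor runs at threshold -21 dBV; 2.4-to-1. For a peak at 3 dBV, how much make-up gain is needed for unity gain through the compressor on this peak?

14 dB

The peak compresses to -21 + 24/2.4 = -11 dBV.
To reach 3 dBV requires 3 − (-11) = 14 dB of make-up.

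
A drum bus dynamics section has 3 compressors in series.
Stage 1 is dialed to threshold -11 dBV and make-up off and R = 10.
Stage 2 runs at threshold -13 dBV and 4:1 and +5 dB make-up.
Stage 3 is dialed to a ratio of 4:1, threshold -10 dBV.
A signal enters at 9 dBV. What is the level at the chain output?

-9.25 dBV

Stage 1: 20 dB above -11 dBV, reduced 10:1 to 2 dB above → -9 dBV.
Stage 2: -9 dBV is 4 dB over -13 dBV; at 4:1 that becomes 1 dB over, giving -12 dBV; +5 dB make-up → -7 dBV.
Stage 3: -7 dBV is 3 dB over -10 dBV; at 4:1 that becomes 0.75 dB over, giving -9.25 dBV.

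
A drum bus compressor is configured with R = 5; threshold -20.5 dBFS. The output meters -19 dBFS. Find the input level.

That's 1.5 dB above the -20.5 dBFS threshold.
Input overshoot = R × output overshoot = 7.5 dB → input = -20.5 + 7.5 = -13 dBFS.

-13 dBFS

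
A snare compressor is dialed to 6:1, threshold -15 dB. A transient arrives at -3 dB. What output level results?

The input is 12 dB above the -15 dB threshold.
6:1 compression reduces that to 12/6 = 2 dB over.
Output = -15 + 2 = -13 dB.

-13 dB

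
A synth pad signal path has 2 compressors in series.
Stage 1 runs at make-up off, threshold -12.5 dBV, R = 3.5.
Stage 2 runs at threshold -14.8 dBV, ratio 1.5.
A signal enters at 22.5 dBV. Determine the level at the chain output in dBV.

Stage 1: 22.5 dBV is 35 dB over -12.5 dBV; at 3.5:1 that becomes 10 dB over, giving -2.5 dBV.
Stage 2: overshoot 12.3 dB → 12.3/1.5 = 8.2 dB → -6.6 dBV.

-6.6 dBV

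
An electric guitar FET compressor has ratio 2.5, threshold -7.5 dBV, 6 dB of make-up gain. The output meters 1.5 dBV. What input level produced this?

0 dBV

Stripping the +6 dB make-up gives -4.5 dBV at the gain stage.
That's 3 dB above the -7.5 dBV threshold.
Undo the ratio: input overshoot = 3 × 2.5 = 7.5 dB, giving input = 0 dBV.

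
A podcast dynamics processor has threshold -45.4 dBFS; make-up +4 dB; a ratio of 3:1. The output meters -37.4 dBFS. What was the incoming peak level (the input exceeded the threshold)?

Remove make-up: -37.4 − 4 = -41.4 dBFS.
That's 4 dB above the -45.4 dBFS threshold.
Before 3:1 compression the overshoot was 4 × 3 = 12 dB, so input = -45.4 + 12 = -33.4 dBFS.

-33.4 dBFS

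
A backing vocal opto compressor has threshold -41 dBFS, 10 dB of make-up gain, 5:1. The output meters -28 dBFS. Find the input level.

Before make-up, the level was -28 − 10 = -38 dBFS.
The compressed level sits -38 − (-41) = 3 dB over threshold.
Undo the ratio: input overshoot = 3 × 5 = 15 dB, giving input = -26 dBFS.

-26 dBFS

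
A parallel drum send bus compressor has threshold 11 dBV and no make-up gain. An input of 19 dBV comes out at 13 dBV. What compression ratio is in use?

4:1

Input overshoot = 19 − 11 = 8 dB; output overshoot = 13 − 11 = 2 dB.
Ratio = 8 / 2 = 4.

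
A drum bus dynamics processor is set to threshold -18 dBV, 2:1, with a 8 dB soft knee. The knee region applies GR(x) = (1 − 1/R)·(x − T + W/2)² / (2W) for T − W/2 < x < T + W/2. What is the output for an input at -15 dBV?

-16.53125 dBV

x − T + W/2 = -15 − (-18) + 4 = 7.
GR = (1 − 1/2) × 7² / 16 = 0.5 × 49 / 16 = 1.53125 dB.
Output = -15 − 1.53125 = -16.53125 dBV.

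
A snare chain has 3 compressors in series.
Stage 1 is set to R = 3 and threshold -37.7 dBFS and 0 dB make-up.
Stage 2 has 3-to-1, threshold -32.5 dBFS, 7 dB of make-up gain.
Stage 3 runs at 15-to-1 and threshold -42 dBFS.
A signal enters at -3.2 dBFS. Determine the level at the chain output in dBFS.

-40.76 dBFS

Stage 1: overshoot 34.5 dB → 34.5/3 = 11.5 dB → -26.2 dBFS.
Stage 2: 6.3 dB above -32.5 dBFS, reduced 3:1 to 2.1 dB above → -30.4 dBFS; +7 dB make-up → -23.4 dBFS.
Stage 3: -23.4 dBFS is 18.6 dB over -42 dBFS; at 15:1 that becomes 1.24 dB over, giving -40.76 dBFS.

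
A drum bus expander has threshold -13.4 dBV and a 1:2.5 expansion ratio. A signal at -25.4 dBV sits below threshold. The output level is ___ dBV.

-43.4 dBV

Below threshold, a 1:2.5 expander applies gain = (2.5−1)×(T − x) of attenuation.
(2.5−1) × 12 = 18 dB, so output = -25.4 − 18 = -43.4 dBV.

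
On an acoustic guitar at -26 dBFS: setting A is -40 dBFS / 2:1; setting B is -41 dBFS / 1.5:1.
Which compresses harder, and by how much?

A, by 2 dB

A: overshoot 14 dB → output overshoot 7 dB → GR 7 dB.
B: overshoot 15 dB → output overshoot 10 dB → GR 5 dB.
Difference: 2 dB in favour of A.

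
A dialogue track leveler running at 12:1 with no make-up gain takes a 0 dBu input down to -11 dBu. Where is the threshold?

-12 dBu

Let T be the threshold. Output overshoot = (input overshoot)/R, so -11 − T = (0 − T)/12.
12·(-11 − T) = 0 − T → 11·T = -132 − 0 = -132.
T = -132/11 = -12 dBu.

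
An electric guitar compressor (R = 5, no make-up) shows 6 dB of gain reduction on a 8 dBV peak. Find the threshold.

0.5 dBV

Let T be the threshold. Output overshoot = (input overshoot)/R, so 2 − T = (8 − T)/5.
5·(2 − T) = 8 − T → 4·T = 10 − 8 = 2.
T = 2/4 = 0.5 dBV.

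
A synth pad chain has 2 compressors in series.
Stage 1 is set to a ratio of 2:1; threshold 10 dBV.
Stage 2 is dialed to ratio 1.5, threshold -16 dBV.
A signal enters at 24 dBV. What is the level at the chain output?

Stage 1: 24 dBV is 14 dB over 10 dBV; at 2:1 that becomes 7 dB over, giving 17 dBV.
Stage 2: 33 dB above -16 dBV, reduced 1.5:1 to 22 dB above → 6 dBV.

6 dBV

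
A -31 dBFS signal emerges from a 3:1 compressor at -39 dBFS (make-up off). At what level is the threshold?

Let T be the threshold. Output overshoot = (input overshoot)/R, so -39 − T = (-31 − T)/3.
3·(-39 − T) = -31 − T → 2·T = -117 − (-31) = -86.
T = -86/2 = -43 dBFS.

-43 dBFS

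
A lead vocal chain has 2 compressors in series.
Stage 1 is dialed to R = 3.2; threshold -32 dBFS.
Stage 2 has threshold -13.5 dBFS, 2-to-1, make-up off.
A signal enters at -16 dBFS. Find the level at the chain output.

Stage 1: -16 dBFS is 16 dB over -32 dBFS; at 3.2:1 that becomes 5 dB over, giving -27 dBFS.
Stage 2: below threshold (-27 ≤ -13.5); passes unchanged; output -27 dBFS.

-27 dBFS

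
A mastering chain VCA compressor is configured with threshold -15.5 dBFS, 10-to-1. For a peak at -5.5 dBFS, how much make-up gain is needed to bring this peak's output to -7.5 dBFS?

The peak compresses to -15.5 + 10/10 = -14.5 dBFS.
To reach -7.5 dBFS requires -7.5 − (-14.5) = 7 dB of make-up.

7 dB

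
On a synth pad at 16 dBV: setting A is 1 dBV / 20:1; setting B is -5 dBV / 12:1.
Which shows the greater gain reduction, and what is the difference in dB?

A: 15 dB over, compressed to 0.75 dB over, so 14.25 dB of GR.
B: 21 dB over, compressed to 1.75 dB over, so 19.25 dB of GR.
B applies 5 dB more gain reduction.

B, by 5 dB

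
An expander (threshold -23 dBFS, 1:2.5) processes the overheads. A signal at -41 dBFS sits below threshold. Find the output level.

-68 dBFS

The input is 18 dB below the -23 dBFS threshold.
A 1:2.5 expander multiplies undershoot by 2.5: 18 × 2.5 = 45 dB below threshold.
Output = -23 − 45 = -68 dBFS.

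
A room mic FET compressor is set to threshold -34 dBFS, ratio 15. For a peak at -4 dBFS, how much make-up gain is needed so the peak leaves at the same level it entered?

The peak compresses to -34 + 30/15 = -32 dBFS.
To reach -4 dBFS requires -4 − (-32) = 28 dB of make-up.

28 dB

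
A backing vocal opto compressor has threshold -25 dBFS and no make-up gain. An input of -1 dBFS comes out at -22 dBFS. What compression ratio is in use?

Input overshoot = -1 − (-25) = 24 dB; output overshoot = -22 − (-25) = 3 dB.
Ratio = 24 / 3 = 8.

8:1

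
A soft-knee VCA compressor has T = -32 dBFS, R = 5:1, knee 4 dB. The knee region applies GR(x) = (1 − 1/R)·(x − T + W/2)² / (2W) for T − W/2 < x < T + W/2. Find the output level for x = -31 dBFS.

x − T + W/2 = -31 − (-32) + 2 = 3.
GR = (1 − 1/5) × 3² / 8 = 0.8 × 9 / 8 = 0.9 dB.
Output = -31 − 0.9 = -31.9 dBFS.

-31.9 dBFS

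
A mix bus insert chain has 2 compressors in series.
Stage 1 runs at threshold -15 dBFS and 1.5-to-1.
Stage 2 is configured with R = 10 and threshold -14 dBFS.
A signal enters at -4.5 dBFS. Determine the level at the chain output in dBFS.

Stage 1: overshoot 10.5 dB → 10.5/1.5 = 7 dB → -8 dBFS.
Stage 2: overshoot 6 dB → 6/10 = 0.6 dB → -13.4 dBFS.

-13.4 dBFS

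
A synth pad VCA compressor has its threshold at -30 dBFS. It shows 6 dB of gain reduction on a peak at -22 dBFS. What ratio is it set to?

4:1

Input overshoot = -22 − (-30) = 8 dB.
Output overshoot = 8 − 6 = 2 dB.
Ratio = input overshoot / output overshoot = 8 / 2 = 4.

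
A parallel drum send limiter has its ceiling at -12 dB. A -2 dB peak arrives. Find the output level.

At ∞:1, everything above -12 dB is held at the ceiling.

-12 dB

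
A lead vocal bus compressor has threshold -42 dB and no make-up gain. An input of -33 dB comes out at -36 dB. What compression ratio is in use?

1.5:1

Input overshoot = -33 − (-42) = 9 dB; output overshoot = -36 − (-42) = 6 dB.
Ratio = 9 / 6 = 1.5.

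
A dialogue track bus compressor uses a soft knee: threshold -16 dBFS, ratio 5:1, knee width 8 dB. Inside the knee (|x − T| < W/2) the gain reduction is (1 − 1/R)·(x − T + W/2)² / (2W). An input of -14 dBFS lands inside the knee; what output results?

x − T + W/2 = -14 − (-16) + 4 = 6.
GR = (1 − 1/5) × 6² / 16 = 0.8 × 36 / 16 = 1.8 dB.
Output = -14 − 1.8 = -15.8 dBFS.

-15.8 dBFS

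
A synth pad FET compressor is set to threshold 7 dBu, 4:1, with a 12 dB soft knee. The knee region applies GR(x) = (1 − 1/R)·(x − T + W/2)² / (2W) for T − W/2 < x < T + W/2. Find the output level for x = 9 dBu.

7 dBu

x − T + W/2 = 9 − 7 + 6 = 8.
GR = (1 − 1/4) × 8² / 24 = 0.75 × 64 / 24 = 2 dB.
Output = 9 − 2 = 7 dBu.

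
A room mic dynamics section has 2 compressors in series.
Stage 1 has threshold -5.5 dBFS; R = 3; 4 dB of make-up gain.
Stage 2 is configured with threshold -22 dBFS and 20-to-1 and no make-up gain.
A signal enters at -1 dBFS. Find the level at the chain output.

Stage 1: 4.5 dB above -5.5 dBFS, reduced 3:1 to 1.5 dB above → -4 dBFS; +4 dB make-up → 0 dBFS.
Stage 2: 0 dBFS is 22 dB over -22 dBFS; at 20:1 that becomes 1.1 dB over, giving -20.9 dBFS.

-20.9 dBFS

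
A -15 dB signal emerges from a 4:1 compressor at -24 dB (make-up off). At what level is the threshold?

-27 dB

Input is 12 dB above T (since output overshoot × R = input overshoot: (-24 − T)·4 = -15 − T gives T = -27 dB).
Check: -27 + (-15 − (-27))/4 = -27 + 3 = -24 dB. ✓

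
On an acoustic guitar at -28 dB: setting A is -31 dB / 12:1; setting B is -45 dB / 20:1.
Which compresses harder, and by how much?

A: 3 dB over, compressed to 0.25 dB over, so 2.75 dB of GR.
B: 17 dB over, compressed to 0.85 dB over, so 16.15 dB of GR.
Difference: 13.4 dB in favour of B.

B, by 13.4 dB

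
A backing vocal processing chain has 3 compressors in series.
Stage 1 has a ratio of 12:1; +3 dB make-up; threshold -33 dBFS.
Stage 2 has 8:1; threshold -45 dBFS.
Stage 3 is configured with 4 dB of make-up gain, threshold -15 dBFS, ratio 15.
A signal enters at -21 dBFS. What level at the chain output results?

Stage 1: overshoot 12 dB → 12/12 = 1 dB → -32 dBFS; +3 dB make-up → -29 dBFS.
Stage 2: -29 dBFS is 16 dB over -45 dBFS; at 8:1 that becomes 2 dB over, giving -43 dBFS.
Stage 3: -43 dBFS ≤ -15 dBFS, so stage 3 doesn't engage; make-up brings it to -39 dBFS.

-39 dBFS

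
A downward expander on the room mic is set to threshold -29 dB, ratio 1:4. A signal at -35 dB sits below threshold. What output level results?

-53 dB

Below threshold, a 1:4 expander applies gain = (4−1)×(T − x) of attenuation.
(4−1) × 6 = 18 dB, so output = -35 − 18 = -53 dB.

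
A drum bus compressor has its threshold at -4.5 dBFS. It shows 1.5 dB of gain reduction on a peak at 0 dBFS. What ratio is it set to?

1.5:1

Input overshoot = 0 − (-4.5) = 4.5 dB.
Output overshoot = 4.5 − 1.5 = 3 dB.
Ratio = input overshoot / output overshoot = 4.5 / 3 = 1.5.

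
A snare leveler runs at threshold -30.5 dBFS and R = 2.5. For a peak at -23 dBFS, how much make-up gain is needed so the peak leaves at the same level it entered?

4.5 dB

The peak compresses to -30.5 + 7.5/2.5 = -27.5 dBFS.
To reach -23 dBFS requires -23 − (-27.5) = 4.5 dB of make-up.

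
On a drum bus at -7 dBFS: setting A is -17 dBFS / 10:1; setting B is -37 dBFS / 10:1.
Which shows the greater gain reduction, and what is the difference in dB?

B, by 18 dB

A: GR = 10 − 10/10 = 9 dB.
B: GR = 30 − 30/10 = 27 dB.
Difference: 18 dB in favour of B.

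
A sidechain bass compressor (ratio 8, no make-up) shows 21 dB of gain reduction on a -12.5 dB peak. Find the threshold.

-36.5 dB

Input is 24 dB above T (since output overshoot × R = input overshoot: (-33.5 − T)·8 = -12.5 − T gives T = -36.5 dB).
Check: -36.5 + (-12.5 − (-36.5))/8 = -36.5 + 3 = -33.5 dB. ✓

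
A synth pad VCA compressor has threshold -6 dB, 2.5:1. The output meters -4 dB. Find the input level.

The compressed level sits -4 − (-6) = 2 dB over threshold.
Input overshoot = R × output overshoot = 5 dB → input = -6 + 5 = -1 dB.

-1 dB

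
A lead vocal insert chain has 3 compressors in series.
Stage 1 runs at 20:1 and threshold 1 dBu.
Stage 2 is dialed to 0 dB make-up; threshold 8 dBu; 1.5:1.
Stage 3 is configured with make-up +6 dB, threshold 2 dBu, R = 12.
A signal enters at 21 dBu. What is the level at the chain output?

8 dBu

Stage 1: 21 dBu is 20 dB over 1 dBu; at 20:1 that becomes 1 dB over, giving 2 dBu.
Stage 2: 2 dBu is at or below the 8 dBu threshold — no compression; output 2 dBu.
Stage 3: below threshold (2 ≤ 2); passes unchanged; make-up brings it to 8 dBu.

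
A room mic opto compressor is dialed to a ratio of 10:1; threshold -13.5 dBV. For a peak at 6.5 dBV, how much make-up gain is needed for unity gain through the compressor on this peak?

Overshoot 20 dB → 20/10 = 2 dB after compression, so the compressed level is -13.5 + 2 = -11.5 dBV.
Make-up = target − compressed = 6.5 − (-11.5) = 18 dB.

18 dB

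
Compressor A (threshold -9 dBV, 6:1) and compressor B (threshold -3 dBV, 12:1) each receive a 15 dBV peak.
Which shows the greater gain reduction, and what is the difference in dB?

A: GR = 24 − 24/6 = 20 dB.
B: GR = 18 − 18/12 = 16.5 dB.
A reduces 3.5 dB more.

A, by 3.5 dB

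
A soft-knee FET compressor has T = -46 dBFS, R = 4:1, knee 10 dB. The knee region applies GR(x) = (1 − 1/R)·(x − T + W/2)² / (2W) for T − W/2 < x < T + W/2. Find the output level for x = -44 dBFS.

-45.8375 dBFS

x − T + W/2 = -44 − (-46) + 5 = 7.
GR = (1 − 1/4) × 7² / 20 = 0.75 × 49 / 20 = 1.8375 dB.
Output = -44 − 1.8375 = -45.8375 dBFS.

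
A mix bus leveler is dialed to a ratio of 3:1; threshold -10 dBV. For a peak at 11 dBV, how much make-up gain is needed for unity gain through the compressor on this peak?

14 dB

Overshoot 21 dB → 21/3 = 7 dB after compression, so the compressed level is -10 + 7 = -3 dBV.
Make-up = target − compressed = 11 − (-3) = 14 dB.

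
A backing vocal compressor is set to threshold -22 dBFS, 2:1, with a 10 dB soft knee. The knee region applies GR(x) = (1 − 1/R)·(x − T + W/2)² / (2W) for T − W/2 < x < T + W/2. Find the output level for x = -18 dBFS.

x − T + W/2 = -18 − (-22) + 5 = 9.
GR = (1 − 1/2) × 9² / 20 = 0.5 × 81 / 20 = 2.025 dB.
Output = -18 − 2.025 = -20.025 dBFS.

-20.025 dBFS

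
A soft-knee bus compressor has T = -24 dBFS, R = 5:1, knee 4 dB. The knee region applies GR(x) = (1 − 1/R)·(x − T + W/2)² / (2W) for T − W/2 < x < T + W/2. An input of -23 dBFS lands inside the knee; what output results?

x − T + W/2 = -23 − (-24) + 2 = 3.
GR = (1 − 1/5) × 3² / 8 = 0.8 × 9 / 8 = 0.9 dB.
Output = -23 − 0.9 = -23.9 dBFS.

-23.9 dBFS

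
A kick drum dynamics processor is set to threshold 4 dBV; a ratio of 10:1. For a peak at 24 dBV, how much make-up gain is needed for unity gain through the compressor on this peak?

18 dB

Without make-up, output = threshold + overshoot/10 = 4 + 2 = 6 dBV.
Gap to target: 18 dB.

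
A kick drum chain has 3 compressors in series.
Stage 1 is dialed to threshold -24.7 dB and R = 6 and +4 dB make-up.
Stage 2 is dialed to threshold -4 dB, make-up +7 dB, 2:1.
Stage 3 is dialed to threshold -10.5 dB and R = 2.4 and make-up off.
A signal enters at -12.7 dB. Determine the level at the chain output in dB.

Stage 1: overshoot 12 dB → 12/6 = 2 dB → -22.7 dB; +4 dB make-up → -18.7 dB.
Stage 2: -18.7 dB ≤ -4 dB, so stage 2 doesn't engage; make-up brings it to -11.7 dB.
Stage 3: -11.7 dB ≤ -10.5 dB, so stage 3 doesn't engage; output -11.7 dB.

-11.7 dB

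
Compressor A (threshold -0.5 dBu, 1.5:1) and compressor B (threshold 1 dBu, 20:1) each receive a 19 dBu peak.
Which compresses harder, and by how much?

A: overshoot 19.5 dB → output overshoot 13 dB → GR 6.5 dB.
B: overshoot 18 dB → output overshoot 0.9 dB → GR 17.1 dB.
Difference: 10.6 dB in favour of B.

B, by 10.6 dB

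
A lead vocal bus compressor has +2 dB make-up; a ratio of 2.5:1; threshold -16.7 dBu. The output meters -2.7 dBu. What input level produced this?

13.3 dBu

Remove make-up: -2.7 − 2 = -4.7 dBu.
The compressed level sits -4.7 − (-16.7) = 12 dB over threshold.
Input overshoot = R × output overshoot = 30 dB → input = -16.7 + 30 = 13.3 dBu.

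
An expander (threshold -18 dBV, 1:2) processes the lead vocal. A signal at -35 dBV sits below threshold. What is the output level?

-52 dBV

Below threshold, a 1:2 expander applies gain = (2−1)×(T − x) of attenuation.
(2−1) × 17 = 17 dB, so output = -35 − 17 = -52 dBV.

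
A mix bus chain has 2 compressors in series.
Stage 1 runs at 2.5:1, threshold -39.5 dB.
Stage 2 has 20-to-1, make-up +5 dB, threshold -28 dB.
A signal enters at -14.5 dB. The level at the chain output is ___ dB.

-24.5 dB

Stage 1: -14.5 dB is 25 dB over -39.5 dB; at 2.5:1 that becomes 10 dB over, giving -29.5 dB.
Stage 2: -29.5 dB ≤ -28 dB, so stage 2 doesn't engage; make-up brings it to -24.5 dB.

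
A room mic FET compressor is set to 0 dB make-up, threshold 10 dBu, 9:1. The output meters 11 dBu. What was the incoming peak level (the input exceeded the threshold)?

The compressed level sits 11 − 10 = 1 dB over threshold.
Undo the ratio: input overshoot = 1 × 9 = 9 dB, giving input = 19 dBu.

19 dBu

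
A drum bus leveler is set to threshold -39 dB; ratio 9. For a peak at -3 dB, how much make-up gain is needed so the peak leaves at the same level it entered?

32 dB

The peak compresses to -39 + 36/9 = -35 dB.
To reach -3 dB requires -3 − (-35) = 32 dB of make-up.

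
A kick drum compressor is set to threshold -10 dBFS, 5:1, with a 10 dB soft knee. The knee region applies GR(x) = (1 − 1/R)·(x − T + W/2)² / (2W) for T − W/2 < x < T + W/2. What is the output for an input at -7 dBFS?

x − T + W/2 = -7 − (-10) + 5 = 8.
GR = (1 − 1/5) × 8² / 20 = 0.8 × 64 / 20 = 2.56 dB.
Output = -7 − 2.56 = -9.56 dBFS.

-9.56 dBFS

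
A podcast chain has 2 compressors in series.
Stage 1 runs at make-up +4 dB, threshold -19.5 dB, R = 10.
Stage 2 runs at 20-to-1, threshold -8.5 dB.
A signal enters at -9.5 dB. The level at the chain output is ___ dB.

-14.5 dB

Stage 1: overshoot 10 dB → 10/10 = 1 dB → -18.5 dB; +4 dB make-up → -14.5 dB.
Stage 2: -14.5 dB is at or below the -8.5 dB threshold — no compression; output -14.5 dB.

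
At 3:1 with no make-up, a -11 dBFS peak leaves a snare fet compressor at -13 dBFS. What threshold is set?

Input is 3 dB above T (since output overshoot × R = input overshoot: (-13 − T)·3 = -11 − T gives T = -14 dBFS).
Check: -14 + (-11 − (-14))/3 = -14 + 1 = -13 dBFS. ✓

-14 dBFS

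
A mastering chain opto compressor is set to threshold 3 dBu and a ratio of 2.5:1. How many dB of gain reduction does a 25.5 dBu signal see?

13.5 dB

25.5 dBu exceeds the threshold by 22.5 dB.
After 2.5:1 compression the overshoot becomes 22.5/2.5 = 9 dB.
GR = overshoot in − overshoot out = 22.5 − 9 = 13.5 dB.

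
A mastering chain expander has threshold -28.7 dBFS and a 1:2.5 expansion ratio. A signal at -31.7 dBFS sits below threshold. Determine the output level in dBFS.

The input is 3 dB below the -28.7 dBFS threshold.
A 1:2.5 expander multiplies undershoot by 2.5: 3 × 2.5 = 7.5 dB below threshold.
Output = -28.7 − 7.5 = -36.2 dBFS.

-36.2 dBFS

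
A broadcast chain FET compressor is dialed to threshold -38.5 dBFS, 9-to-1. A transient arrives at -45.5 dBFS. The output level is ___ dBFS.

-45.5 dBFS is 7 dB below the -38.5 dBFS threshold, so no gain reduction is applied.
Output = input = -45.5 dBFS.

-45.5 dBFS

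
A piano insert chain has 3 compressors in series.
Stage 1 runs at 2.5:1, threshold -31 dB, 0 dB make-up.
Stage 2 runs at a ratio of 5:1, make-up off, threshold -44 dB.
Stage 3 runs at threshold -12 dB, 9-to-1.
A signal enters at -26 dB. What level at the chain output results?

-41 dB

Stage 1: 5 dB above -31 dB, reduced 2.5:1 to 2 dB above → -29 dB.
Stage 2: -29 dB is 15 dB over -44 dB; at 5:1 that becomes 3 dB over, giving -41 dB.
Stage 3: -41 dB is at or below the -12 dB threshold — no compression; output -41 dB.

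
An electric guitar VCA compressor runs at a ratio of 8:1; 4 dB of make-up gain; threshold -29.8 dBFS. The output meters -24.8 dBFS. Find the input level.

-21.8 dBFS

Remove make-up: -24.8 − 4 = -28.8 dBFS.
That's 1 dB above the -29.8 dBFS threshold.
Input overshoot = R × output overshoot = 8 dB → input = -29.8 + 8 = -21.8 dBFS.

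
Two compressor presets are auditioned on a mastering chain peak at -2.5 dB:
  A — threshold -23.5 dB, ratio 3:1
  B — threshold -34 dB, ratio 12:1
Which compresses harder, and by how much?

A: overshoot 21 dB → output overshoot 7 dB → GR 14 dB.
B: overshoot 31.5 dB → output overshoot 2.625 dB → GR 28.875 dB.
B applies 14.875 dB more gain reduction.

B, by 14.875 dB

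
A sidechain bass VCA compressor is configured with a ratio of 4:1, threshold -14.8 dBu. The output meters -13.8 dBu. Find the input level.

That's 1 dB above the -14.8 dBu threshold.
Before 4:1 compression the overshoot was 1 × 4 = 4 dB, so input = -14.8 + 4 = -10.8 dBu.

-10.8 dBu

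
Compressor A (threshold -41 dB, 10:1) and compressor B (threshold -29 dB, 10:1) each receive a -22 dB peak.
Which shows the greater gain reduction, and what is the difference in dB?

A, by 10.8 dB

A: GR = 19 − 19/10 = 17.1 dB.
B: GR = 7 − 7/10 = 6.3 dB.
A applies 10.8 dB more gain reduction.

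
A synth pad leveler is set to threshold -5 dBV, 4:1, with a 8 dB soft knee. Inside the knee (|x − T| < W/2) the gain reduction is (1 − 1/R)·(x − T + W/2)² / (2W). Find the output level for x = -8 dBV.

-8.046875 dBV

x − T + W/2 = -8 − (-5) + 4 = 1.
GR = (1 − 1/4) × 1² / 16 = 0.75 × 1 / 16 = 0.046875 dB.
Output = -8 − 0.046875 = -8.046875 dBV.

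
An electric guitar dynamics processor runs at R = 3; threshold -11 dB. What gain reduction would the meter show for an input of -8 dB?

2 dB

The signal is 3 dB above threshold.
A 3:1 ratio leaves 1 dB of that excess.
GR = overshoot in − overshoot out = 3 − 1 = 2 dB.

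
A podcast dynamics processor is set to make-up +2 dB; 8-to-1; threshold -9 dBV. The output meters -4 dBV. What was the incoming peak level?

15 dBV

Stripping the +2 dB make-up gives -6 dBV at the gain stage.
That's 3 dB above the -9 dBV threshold.
Before 8:1 compression the overshoot was 3 × 8 = 24 dB, so input = -9 + 24 = 15 dBV.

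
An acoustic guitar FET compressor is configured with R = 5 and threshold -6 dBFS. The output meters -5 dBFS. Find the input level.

-1 dBFS

The compressed level sits -5 − (-6) = 1 dB over threshold.
Undo the ratio: input overshoot = 1 × 5 = 5 dB, giving input = -1 dBFS.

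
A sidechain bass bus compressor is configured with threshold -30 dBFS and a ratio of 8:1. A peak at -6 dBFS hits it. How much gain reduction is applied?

Overshoot = -6 − (-30) = 24 dB.
At 8:1, output sits 24/8 = 3 dB above threshold.
Gain reduction = 24 − 3 = 21 dB.

21 dB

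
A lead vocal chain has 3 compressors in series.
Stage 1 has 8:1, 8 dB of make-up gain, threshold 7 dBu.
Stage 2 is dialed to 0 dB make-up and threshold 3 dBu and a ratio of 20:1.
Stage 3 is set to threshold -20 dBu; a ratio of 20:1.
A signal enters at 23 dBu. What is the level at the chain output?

-18.815 dBu

Stage 1: 16 dB above 7 dBu, reduced 8:1 to 2 dB above → 9 dBu; +8 dB make-up → 17 dBu.
Stage 2: overshoot 14 dB → 14/20 = 0.7 dB → 3.7 dBu.
Stage 3: 23.7 dB above -20 dBu, reduced 20:1 to 1.185 dB above → -18.815 dBu.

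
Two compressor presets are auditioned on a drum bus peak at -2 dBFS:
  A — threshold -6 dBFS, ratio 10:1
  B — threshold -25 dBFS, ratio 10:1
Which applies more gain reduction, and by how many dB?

A: 4 dB over, compressed to 0.4 dB over, so 3.6 dB of GR.
B: 23 dB over, compressed to 2.3 dB over, so 20.7 dB of GR.
B applies 17.1 dB more gain reduction.

B, by 17.1 dB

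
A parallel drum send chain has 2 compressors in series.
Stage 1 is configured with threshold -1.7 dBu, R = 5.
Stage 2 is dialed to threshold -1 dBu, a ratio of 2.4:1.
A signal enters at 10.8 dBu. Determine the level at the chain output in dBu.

Stage 1: 12.5 dB above -1.7 dBu, reduced 5:1 to 2.5 dB above → 0.8 dBu.
Stage 2: 1.8 dB above -1 dBu, reduced 2.4:1 to 0.75 dB above → -0.25 dBu.

-0.25 dBu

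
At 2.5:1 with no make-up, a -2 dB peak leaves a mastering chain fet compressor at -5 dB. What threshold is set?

-7 dB

Let T be the threshold. Output overshoot = (input overshoot)/R, so -5 − T = (-2 − T)/2.5.
2.5·(-5 − T) = -2 − T → 1.5·T = -12.5 − (-2) = -10.5.
T = -10.5/1.5 = -7 dB.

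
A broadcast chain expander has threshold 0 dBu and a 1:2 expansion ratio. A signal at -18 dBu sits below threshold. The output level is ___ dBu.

-36 dBu

Below threshold, a 1:2 expander applies gain = (2−1)×(T − x) of attenuation.
(2−1) × 18 = 18 dB, so output = -18 − 18 = -36 dBu.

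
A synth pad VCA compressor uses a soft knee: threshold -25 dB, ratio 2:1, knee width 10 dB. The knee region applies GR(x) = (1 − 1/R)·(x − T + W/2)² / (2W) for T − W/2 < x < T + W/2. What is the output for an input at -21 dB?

-23.025 dB

x − T + W/2 = -21 − (-25) + 5 = 9.
GR = (1 − 1/2) × 9² / 20 = 0.5 × 81 / 20 = 2.025 dB.
Output = -21 − 2.025 = -23.025 dB.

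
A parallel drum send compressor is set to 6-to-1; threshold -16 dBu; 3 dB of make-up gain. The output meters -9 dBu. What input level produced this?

8 dBu

Before make-up, the level was -9 − 3 = -12 dBu.
The compressed level sits -12 − (-16) = 4 dB over threshold.
Input overshoot = R × output overshoot = 24 dB → input = -16 + 24 = 8 dBu.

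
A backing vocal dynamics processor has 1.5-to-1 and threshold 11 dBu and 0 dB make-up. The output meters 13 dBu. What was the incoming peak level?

14 dBu

That's 2 dB above the 11 dBu threshold.
Before 1.5:1 compression the overshoot was 2 × 1.5 = 3 dB, so input = 11 + 3 = 14 dBu.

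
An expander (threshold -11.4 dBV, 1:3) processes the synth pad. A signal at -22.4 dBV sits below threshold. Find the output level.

-44.4 dBV

Undershoot = (-11.4) − (-22.4) = 11 dB.
At 1:3, that expands to 33 dB under threshold.
Output = -11.4 − 33 = -44.4 dBV.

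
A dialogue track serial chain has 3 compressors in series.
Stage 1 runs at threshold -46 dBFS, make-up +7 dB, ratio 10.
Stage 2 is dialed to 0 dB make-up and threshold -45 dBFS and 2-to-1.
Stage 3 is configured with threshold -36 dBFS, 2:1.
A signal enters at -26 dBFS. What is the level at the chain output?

-41 dBFS

Stage 1: 20 dB above -46 dBFS, reduced 10:1 to 2 dB above → -44 dBFS; +7 dB make-up → -37 dBFS.
Stage 2: -37 dBFS is 8 dB over -45 dBFS; at 2:1 that becomes 4 dB over, giving -41 dBFS.
Stage 3: below threshold (-41 ≤ -36); passes unchanged; output -41 dBFS.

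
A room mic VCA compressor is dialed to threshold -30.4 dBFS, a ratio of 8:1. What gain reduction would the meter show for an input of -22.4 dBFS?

7 dB

Overshoot = -22.4 − (-30.4) = 8 dB.
A 8:1 ratio leaves 1 dB of that excess.
So the signal is attenuated by 8 − 1 = 7 dB.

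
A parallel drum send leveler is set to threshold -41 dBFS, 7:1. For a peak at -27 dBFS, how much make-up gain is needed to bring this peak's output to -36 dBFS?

3 dB

Without make-up, output = threshold + overshoot/7 = -41 + 2 = -39 dBFS.
Gap to target: 3 dB.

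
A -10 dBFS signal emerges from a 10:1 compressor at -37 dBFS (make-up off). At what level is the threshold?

-40 dBFS

Let T be the threshold. Output overshoot = (input overshoot)/R, so -37 − T = (-10 − T)/10.
10·(-37 − T) = -10 − T → 9·T = -370 − (-10) = -360.
T = -360/9 = -40 dBFS.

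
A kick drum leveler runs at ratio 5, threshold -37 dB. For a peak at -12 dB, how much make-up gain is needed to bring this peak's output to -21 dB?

11 dB

The peak compresses to -37 + 25/5 = -32 dB.
To reach -21 dB requires -21 − (-32) = 11 dB of make-up.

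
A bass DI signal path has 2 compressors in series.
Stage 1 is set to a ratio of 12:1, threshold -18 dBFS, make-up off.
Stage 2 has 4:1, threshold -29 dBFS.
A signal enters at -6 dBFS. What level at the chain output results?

Stage 1: -6 dBFS is 12 dB over -18 dBFS; at 12:1 that becomes 1 dB over, giving -17 dBFS.
Stage 2: -17 dBFS is 12 dB over -29 dBFS; at 4:1 that becomes 3 dB over, giving -26 dBFS.

-26 dBFS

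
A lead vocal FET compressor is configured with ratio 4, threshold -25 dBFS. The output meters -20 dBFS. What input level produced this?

Post-compression overshoot = -20 − (-25) = 5 dB.
Undo the ratio: input overshoot = 5 × 4 = 20 dB, giving input = -5 dBFS.

-5 dBFS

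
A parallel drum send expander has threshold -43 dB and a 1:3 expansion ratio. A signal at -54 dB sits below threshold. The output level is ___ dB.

-76 dB

Undershoot = (-43) − (-54) = 11 dB.
At 1:3, that expands to 33 dB under threshold.
Output = -43 − 33 = -76 dB.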